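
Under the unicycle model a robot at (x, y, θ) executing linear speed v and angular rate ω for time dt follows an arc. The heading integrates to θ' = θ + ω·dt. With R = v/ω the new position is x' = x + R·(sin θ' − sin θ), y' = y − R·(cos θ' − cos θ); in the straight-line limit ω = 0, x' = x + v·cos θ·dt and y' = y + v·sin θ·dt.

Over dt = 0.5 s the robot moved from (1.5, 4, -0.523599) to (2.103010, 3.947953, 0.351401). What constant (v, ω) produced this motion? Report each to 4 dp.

v = 1.2500, ω = 1.7500

Δθ = 0.351401 − -0.523599 = 0.875000
ω = Δθ/dt = 0.875000/0.5 = 1.7500
R = Δx/(sin θ' − sin θ) = 0.7143
v = R·ω = 0.7143·1.7500 = 1.2500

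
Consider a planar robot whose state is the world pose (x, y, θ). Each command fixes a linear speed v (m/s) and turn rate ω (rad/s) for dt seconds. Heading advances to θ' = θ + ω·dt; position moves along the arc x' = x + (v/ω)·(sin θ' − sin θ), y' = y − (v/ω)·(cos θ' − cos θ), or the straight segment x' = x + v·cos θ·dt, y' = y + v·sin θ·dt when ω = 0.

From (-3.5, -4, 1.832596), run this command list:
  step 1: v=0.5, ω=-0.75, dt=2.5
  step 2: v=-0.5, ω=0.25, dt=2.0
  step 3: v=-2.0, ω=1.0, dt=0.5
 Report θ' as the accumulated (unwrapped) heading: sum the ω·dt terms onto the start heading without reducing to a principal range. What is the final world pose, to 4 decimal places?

(-4.5482, -4.0086, 0.9576)

step 1: θ'=-0.0424 (R=-0.6667) → pose (-2.8278, -3.1614, -0.0424)
step 2: θ'=0.4576 (R=-2.0000) → pose (-3.7962, -3.3654, 0.4576)
step 3: θ'=0.9576 (R=-2.0000) → pose (-4.5482, -4.0086, 0.9576)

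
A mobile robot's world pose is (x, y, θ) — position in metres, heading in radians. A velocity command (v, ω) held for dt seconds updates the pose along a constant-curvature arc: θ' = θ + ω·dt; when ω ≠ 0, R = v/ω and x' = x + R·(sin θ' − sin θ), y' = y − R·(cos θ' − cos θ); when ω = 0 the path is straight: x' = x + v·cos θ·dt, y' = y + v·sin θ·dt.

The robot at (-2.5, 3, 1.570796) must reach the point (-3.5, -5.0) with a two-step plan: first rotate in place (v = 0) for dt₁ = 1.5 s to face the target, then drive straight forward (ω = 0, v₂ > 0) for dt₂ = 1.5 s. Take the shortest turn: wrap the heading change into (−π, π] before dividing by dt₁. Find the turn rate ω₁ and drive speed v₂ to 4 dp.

ω₁ = 2.0115, v₂ = 5.3748

heading to target = atan2(-5−3, -3.5−-2.5) = -1.6952
Δθ = wrap(-1.6952 − 1.5708) = 3.0172; ω₁ = Δθ/dt₁ = 2.0115
distance = √((-3.5−-2.5)² + (-5−3)²) = 8.0623; v₂ = distance/dt₂ = 5.3748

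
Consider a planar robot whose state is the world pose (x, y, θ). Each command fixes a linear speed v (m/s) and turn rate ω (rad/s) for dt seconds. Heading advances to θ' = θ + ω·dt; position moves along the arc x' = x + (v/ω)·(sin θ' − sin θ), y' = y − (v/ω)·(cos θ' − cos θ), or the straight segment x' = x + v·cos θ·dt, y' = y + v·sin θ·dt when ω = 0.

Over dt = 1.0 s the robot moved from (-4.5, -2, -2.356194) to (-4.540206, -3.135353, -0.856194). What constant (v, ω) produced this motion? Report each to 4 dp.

Δθ = -0.856194 − -2.356194 = 1.500000
ω = Δθ/dt = 1.500000/1.0 = 1.5000
R = −Δy/(cos θ' − cos θ) = 0.8333
v = R·ω = 0.8333·1.5000 = 1.2500

v = 1.2500, ω = 1.5000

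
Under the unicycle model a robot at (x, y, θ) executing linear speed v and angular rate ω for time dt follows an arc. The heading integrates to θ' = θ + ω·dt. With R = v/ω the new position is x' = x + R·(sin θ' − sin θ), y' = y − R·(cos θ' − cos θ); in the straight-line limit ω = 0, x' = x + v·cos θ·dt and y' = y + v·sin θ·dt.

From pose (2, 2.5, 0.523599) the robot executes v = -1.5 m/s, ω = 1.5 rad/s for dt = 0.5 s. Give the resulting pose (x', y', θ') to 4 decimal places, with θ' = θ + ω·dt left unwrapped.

(1.5438, 1.9268, 1.2736)

θ' = 0.5236 + 1.5·0.5 = 1.2736
R = v/ω = -1.5/1.5 = -1.0000
x' = 2 + -1.0000·(sin 1.2736 − sin 0.5236) = 1.5438
y' = 2.5 − -1.0000·(cos 1.2736 − cos 0.5236) = 1.9268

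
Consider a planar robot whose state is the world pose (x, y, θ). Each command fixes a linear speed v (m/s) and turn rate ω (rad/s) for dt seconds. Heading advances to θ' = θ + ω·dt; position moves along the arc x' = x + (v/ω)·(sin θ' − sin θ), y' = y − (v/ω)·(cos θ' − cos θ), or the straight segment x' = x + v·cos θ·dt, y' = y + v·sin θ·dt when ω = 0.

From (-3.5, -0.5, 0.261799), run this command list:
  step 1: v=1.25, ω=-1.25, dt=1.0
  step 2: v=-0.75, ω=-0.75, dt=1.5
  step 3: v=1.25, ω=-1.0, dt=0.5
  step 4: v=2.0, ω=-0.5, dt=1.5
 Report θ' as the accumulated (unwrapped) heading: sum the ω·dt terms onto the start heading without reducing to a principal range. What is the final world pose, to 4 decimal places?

step 1: θ'=-0.9882 (R=-1.0000) → pose (-2.4061, -0.9157, -0.9882)
step 2: θ'=-2.1132 (R=1.0000) → pose (-2.4276, 0.1507, -2.1132)
step 3: θ'=-2.6132 (R=-1.2500) → pose (-2.8680, -0.2836, -2.6132)
step 4: θ'=-3.3632 (R=-4.0000) → pose (-5.7638, -0.7313, -3.3632)

(-5.7638, -0.7313, -3.3632)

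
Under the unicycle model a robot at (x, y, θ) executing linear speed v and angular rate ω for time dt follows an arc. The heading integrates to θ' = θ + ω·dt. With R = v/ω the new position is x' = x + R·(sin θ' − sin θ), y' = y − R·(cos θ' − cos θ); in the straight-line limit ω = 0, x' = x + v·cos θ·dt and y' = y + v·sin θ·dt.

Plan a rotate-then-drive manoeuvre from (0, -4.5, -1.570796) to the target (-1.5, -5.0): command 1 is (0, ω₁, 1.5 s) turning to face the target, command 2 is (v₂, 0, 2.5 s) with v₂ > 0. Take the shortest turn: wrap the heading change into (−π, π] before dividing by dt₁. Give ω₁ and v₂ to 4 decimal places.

heading to target = atan2(-5−-4.5, -1.5−0) = -2.8198
Δθ = wrap(-2.8198 − -1.5708) = -1.2490; ω₁ = Δθ/dt₁ = -0.8327
distance = √((-1.5−0)² + (-5−-4.5)²) = 1.5811; v₂ = distance/dt₂ = 0.6325

ω₁ = -0.8327, v₂ = 0.6325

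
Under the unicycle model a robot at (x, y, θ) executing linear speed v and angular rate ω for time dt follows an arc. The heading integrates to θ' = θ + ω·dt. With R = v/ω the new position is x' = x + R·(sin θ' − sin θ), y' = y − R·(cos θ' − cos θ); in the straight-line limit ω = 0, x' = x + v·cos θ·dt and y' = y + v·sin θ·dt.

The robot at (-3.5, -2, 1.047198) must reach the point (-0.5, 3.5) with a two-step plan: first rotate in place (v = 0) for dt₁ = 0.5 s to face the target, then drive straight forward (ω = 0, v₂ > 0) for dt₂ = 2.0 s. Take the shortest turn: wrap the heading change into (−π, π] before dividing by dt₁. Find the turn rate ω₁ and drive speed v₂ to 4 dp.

heading to target = atan2(3.5−-2, -0.5−-3.5) = 1.0714
Δθ = wrap(1.0714 − 1.0472) = 0.0243; ω₁ = Δθ/dt₁ = 0.0485
distance = √((-0.5−-3.5)² + (3.5−-2)²) = 6.2650; v₂ = distance/dt₂ = 3.1325

ω₁ = 0.0485, v₂ = 3.1325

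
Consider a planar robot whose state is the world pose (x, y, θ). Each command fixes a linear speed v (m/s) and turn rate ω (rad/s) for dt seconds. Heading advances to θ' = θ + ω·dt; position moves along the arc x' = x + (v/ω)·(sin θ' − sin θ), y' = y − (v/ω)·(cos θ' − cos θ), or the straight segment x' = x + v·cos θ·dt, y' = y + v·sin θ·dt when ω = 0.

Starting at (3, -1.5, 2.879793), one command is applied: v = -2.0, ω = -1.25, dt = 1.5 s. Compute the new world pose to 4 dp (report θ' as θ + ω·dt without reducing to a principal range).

(3.9364, -3.9035, 1.0048)

θ' = 2.8798 + -1.25·1.5 = 1.0048
R = v/ω = -2.0/-1.25 = 1.6000
x' = 3 + 1.6000·(sin 1.0048 − sin 2.8798) = 3.9364
y' = -1.5 − 1.6000·(cos 1.0048 − cos 2.8798) = -3.9035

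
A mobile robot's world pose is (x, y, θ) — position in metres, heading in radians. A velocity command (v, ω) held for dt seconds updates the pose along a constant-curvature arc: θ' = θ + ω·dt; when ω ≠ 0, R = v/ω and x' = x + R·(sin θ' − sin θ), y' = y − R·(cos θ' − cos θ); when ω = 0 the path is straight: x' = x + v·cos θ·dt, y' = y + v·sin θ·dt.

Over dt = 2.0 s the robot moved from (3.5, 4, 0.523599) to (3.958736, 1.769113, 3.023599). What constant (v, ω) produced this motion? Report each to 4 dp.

v = -1.5000, ω = 1.2500

Δθ = 3.023599 − 0.523599 = 2.500000
ω = Δθ/dt = 2.500000/2.0 = 1.2500
R = −Δy/(cos θ' − cos θ) = -1.2000
v = R·ω = -1.2000·1.2500 = -1.5000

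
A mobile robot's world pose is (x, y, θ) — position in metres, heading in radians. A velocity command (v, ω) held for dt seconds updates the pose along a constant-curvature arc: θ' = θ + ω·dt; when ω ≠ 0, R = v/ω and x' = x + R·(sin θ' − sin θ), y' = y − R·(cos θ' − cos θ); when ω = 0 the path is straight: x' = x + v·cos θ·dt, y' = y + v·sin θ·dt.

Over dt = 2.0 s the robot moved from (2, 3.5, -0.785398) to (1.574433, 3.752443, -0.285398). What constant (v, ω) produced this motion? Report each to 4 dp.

v = -0.2500, ω = 0.2500

Δθ = -0.285398 − -0.785398 = 0.500000
ω = Δθ/dt = 0.500000/2.0 = 0.2500
R = Δx/(sin θ' − sin θ) = -1.0000
v = R·ω = -1.0000·0.2500 = -0.2500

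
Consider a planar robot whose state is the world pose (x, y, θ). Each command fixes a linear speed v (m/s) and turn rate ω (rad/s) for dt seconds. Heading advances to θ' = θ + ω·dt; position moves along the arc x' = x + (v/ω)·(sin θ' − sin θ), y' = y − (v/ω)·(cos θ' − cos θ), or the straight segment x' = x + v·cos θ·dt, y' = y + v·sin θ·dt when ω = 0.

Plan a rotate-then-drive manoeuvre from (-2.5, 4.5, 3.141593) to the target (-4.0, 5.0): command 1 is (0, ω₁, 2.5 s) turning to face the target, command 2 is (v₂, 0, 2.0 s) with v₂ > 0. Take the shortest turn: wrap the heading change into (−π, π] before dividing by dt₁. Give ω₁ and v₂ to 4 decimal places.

heading to target = atan2(5−4.5, -4−-2.5) = 2.8198
Δθ = wrap(2.8198 − 3.1416) = -0.3218; ω₁ = Δθ/dt₁ = -0.1287
distance = √((-4−-2.5)² + (5−4.5)²) = 1.5811; v₂ = distance/dt₂ = 0.7906

ω₁ = -0.1287, v₂ = 0.7906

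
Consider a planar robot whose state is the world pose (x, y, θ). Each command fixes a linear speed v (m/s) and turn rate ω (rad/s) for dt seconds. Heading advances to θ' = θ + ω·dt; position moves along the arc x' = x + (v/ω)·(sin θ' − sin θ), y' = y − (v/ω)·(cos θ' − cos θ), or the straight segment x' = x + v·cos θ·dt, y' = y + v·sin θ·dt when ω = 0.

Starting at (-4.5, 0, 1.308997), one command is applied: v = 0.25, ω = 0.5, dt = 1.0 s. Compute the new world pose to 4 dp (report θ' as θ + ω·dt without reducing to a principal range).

θ' = 1.3090 + 0.5·1.0 = 1.8090
R = v/ω = 0.25/0.5 = 0.5000
x' = -4.5 + 0.5000·(sin 1.8090 − sin 1.3090) = -4.4971
y' = 0 − 0.5000·(cos 1.8090 − cos 1.3090) = 0.2474

(-4.4971, 0.2474, 1.8090)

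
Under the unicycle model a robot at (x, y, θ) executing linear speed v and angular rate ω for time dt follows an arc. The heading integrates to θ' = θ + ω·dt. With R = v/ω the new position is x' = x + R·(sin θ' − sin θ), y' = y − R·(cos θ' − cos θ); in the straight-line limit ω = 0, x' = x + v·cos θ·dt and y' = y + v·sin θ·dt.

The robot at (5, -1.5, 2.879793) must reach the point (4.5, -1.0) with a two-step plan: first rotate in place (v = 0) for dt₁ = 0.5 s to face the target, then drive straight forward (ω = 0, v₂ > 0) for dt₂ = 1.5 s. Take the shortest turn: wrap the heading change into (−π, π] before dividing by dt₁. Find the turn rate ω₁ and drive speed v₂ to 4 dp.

ω₁ = -1.0472, v₂ = 0.4714

heading to target = atan2(-1−-1.5, 4.5−5) = 2.3562
Δθ = wrap(2.3562 − 2.8798) = -0.5236; ω₁ = Δθ/dt₁ = -1.0472
distance = √((4.5−5)² + (-1−-1.5)²) = 0.7071; v₂ = distance/dt₂ = 0.4714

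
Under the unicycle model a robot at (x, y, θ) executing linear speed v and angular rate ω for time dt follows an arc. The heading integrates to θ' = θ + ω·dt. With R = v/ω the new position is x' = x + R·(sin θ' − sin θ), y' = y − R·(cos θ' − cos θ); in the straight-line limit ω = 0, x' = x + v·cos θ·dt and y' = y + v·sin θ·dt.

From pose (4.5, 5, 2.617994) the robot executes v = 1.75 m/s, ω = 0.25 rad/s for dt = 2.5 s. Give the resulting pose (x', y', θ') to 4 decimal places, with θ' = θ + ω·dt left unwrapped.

(0.2914, 5.9019, 3.2430)

θ' = 2.6180 + 0.25·2.5 = 3.2430
R = v/ω = 1.75/0.25 = 7.0000
x' = 4.5 + 7.0000·(sin 3.2430 − sin 2.6180) = 0.2914
y' = 5 − 7.0000·(cos 3.2430 − cos 2.6180) = 5.9019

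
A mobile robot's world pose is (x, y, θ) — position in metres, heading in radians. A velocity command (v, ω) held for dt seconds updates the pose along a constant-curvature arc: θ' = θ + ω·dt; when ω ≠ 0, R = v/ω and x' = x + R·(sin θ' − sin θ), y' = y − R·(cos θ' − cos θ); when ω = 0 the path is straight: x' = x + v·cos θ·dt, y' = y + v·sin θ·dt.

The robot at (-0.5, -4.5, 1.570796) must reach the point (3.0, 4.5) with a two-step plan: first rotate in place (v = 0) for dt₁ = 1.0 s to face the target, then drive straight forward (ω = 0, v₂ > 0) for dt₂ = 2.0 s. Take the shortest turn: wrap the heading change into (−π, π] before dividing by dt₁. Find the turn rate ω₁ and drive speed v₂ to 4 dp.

ω₁ = -0.3709, v₂ = 4.8283

heading to target = atan2(4.5−-4.5, 3−-0.5) = 1.1999
Δθ = wrap(1.1999 − 1.5708) = -0.3709; ω₁ = Δθ/dt₁ = -0.3709
distance = √((3−-0.5)² + (4.5−-4.5)²) = 9.6566; v₂ = distance/dt₂ = 4.8283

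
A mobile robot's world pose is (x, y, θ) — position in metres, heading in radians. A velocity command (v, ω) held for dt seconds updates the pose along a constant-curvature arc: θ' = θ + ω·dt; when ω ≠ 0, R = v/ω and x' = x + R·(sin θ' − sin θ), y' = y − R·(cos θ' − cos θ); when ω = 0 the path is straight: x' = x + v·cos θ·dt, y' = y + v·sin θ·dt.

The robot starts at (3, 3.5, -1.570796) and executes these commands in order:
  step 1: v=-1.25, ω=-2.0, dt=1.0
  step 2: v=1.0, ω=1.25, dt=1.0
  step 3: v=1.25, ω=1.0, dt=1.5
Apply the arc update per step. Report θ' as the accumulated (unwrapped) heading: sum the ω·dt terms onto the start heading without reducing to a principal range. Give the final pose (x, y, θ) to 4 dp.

(2.9668, 2.1821, -0.8208)

step 1: θ'=-3.5708 (R=0.6250) → pose (3.8851, 4.0683, -3.5708)
step 2: θ'=-2.3208 (R=0.8000) → pose (2.9668, 3.8862, -2.3208)
step 3: θ'=-0.8208 (R=1.2500) → pose (2.9668, 2.1821, -0.8208)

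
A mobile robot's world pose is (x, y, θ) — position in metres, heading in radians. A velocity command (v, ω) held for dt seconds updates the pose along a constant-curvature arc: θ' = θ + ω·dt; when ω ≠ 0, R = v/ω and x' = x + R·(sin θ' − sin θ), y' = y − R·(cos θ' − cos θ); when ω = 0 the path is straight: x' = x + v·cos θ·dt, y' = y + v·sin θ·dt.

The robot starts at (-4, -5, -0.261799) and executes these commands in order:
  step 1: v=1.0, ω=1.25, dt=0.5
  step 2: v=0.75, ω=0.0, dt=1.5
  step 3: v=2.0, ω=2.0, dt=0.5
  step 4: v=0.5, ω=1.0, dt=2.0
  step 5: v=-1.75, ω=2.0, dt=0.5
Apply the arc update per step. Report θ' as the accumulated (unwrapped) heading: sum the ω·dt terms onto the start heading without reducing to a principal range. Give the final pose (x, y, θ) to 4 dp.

(-1.8032, -2.7017, 4.3632)

step 1: θ'=0.3632 (R=0.8000) → pose (-3.5087, -4.9751, 0.3632)
step 2: θ'=0.3632 (straight) → pose (-2.4571, -4.5754, 0.3632)
step 3: θ'=1.3632 (R=1.0000) → pose (-1.8339, -3.8467, 1.3632)
step 4: θ'=3.3632 (R=0.5000) → pose (-2.4330, -3.2559, 3.3632)
step 5: θ'=4.3632 (R=-0.8750) → pose (-1.8032, -2.7017, 4.3632)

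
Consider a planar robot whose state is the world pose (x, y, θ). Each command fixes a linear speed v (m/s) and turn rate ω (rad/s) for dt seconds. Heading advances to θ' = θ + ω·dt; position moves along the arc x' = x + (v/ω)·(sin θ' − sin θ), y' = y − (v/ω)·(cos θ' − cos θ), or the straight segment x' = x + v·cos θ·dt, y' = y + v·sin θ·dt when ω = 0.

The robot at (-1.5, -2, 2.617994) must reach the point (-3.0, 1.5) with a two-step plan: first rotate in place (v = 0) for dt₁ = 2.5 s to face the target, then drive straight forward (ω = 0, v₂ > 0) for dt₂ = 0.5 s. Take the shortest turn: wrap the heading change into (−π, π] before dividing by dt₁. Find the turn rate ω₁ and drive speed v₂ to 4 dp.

heading to target = atan2(1.5−-2, -3−-1.5) = 1.9757
Δθ = wrap(1.9757 − 2.6180) = -0.6423; ω₁ = Δθ/dt₁ = -0.2569
distance = √((-3−-1.5)² + (1.5−-2)²) = 3.8079; v₂ = distance/dt₂ = 7.6158

ω₁ = -0.2569, v₂ = 7.6158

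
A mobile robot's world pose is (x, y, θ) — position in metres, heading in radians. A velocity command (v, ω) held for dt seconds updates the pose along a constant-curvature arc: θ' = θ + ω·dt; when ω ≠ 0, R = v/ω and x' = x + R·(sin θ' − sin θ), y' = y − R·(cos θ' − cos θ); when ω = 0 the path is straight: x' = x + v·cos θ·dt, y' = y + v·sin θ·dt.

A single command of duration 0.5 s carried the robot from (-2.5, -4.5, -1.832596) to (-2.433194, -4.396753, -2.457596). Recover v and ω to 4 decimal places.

v = -0.2500, ω = -1.2500

Δθ = -2.457596 − -1.832596 = -0.625000
ω = Δθ/dt = -0.625000/0.5 = -1.2500
R = −Δy/(cos θ' − cos θ) = 0.2000
v = R·ω = 0.2000·-1.2500 = -0.2500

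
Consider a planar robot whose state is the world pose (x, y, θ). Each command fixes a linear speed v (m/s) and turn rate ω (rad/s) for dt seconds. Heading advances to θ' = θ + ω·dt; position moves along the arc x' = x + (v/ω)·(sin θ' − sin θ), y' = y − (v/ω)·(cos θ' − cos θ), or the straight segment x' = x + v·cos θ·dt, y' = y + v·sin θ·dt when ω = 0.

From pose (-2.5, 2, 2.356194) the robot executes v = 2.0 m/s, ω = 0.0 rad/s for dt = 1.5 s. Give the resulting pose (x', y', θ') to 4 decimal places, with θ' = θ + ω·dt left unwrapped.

(-4.6213, 4.1213, 2.3562)

θ' = 2.3562 + 0.0·1.5 = 2.3562
ω = 0 → straight: x' = -2.5 + 2.0·cos(2.3562)·1.5 = -4.6213
y' = 2 + 2.0·sin(2.3562)·1.5 = 4.1213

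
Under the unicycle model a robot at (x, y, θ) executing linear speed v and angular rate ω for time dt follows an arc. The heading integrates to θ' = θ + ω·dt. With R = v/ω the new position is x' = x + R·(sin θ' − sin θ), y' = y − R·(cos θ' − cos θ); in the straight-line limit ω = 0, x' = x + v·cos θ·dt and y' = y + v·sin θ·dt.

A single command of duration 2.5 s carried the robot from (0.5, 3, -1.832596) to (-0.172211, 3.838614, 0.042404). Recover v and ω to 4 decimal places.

Δθ = 0.042404 − -1.832596 = 1.875000
ω = Δθ/dt = 1.875000/2.5 = 0.7500
R = −Δy/(cos θ' − cos θ) = -0.6667
v = R·ω = -0.6667·0.7500 = -0.5000

v = -0.5000, ω = 0.7500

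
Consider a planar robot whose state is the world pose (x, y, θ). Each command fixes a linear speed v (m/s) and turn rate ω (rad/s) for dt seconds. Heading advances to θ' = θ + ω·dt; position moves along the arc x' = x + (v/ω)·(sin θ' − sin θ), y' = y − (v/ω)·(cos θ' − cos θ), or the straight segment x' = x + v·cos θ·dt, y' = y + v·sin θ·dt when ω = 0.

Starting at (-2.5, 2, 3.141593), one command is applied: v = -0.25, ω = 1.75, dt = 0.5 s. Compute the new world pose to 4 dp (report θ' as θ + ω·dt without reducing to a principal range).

(-2.3904, 2.0513, 4.0166)

θ' = 3.1416 + 1.75·0.5 = 4.0166
R = v/ω = -0.25/1.75 = -0.1429
x' = -2.5 + -0.1429·(sin 4.0166 − sin 3.1416) = -2.3904
y' = 2 − -0.1429·(cos 4.0166 − cos 3.1416) = 2.0513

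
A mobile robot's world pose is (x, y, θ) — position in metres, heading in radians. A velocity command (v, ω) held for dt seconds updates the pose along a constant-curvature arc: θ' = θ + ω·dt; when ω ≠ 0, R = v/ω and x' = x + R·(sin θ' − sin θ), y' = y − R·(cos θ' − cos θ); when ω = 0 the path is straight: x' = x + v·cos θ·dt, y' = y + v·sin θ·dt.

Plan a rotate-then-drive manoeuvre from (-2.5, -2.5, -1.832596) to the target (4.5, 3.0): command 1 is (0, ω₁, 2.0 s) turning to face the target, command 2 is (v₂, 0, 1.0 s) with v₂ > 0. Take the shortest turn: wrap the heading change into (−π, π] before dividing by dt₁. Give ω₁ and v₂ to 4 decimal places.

heading to target = atan2(3−-2.5, 4.5−-2.5) = 0.6660
Δθ = wrap(0.6660 − -1.8326) = 2.4986; ω₁ = Δθ/dt₁ = 1.2493
distance = √((4.5−-2.5)² + (3−-2.5)²) = 8.9022; v₂ = distance/dt₂ = 8.9022

ω₁ = 1.2493, v₂ = 8.9022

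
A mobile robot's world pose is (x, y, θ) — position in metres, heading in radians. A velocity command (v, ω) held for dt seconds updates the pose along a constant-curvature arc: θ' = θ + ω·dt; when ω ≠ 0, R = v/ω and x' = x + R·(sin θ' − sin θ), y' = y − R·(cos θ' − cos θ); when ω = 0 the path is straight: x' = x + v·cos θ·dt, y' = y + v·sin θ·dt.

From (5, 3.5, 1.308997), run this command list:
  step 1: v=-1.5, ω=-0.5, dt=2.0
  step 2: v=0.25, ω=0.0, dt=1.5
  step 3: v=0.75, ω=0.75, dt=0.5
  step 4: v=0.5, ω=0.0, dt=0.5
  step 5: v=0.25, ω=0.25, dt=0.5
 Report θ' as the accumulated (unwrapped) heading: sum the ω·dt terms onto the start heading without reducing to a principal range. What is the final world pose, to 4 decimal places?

step 1: θ'=0.3090 (R=3.0000) → pose (3.0145, 1.4185, 0.3090)
step 2: θ'=0.3090 (straight) → pose (3.3718, 1.5326, 0.3090)
step 3: θ'=0.6840 (R=1.0000) → pose (3.6996, 1.7102, 0.6840)
step 4: θ'=0.6840 (straight) → pose (3.8933, 1.8681, 0.6840)
step 5: θ'=0.8090 (R=1.0000) → pose (3.9850, 1.9530, 0.8090)

(3.9850, 1.9530, 0.8090)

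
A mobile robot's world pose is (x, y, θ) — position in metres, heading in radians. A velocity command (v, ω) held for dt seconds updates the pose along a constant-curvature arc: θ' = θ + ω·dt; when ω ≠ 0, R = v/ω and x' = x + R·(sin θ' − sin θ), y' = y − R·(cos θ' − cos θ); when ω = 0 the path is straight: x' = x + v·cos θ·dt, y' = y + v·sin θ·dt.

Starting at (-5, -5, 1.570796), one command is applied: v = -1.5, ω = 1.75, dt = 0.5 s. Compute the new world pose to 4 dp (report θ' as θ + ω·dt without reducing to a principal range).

(-4.6923, -5.6579, 2.4458)

θ' = 1.5708 + 1.75·0.5 = 2.4458
R = v/ω = -1.5/1.75 = -0.8571
x' = -5 + -0.8571·(sin 2.4458 − sin 1.5708) = -4.6923
y' = -5 − -0.8571·(cos 2.4458 − cos 1.5708) = -5.6579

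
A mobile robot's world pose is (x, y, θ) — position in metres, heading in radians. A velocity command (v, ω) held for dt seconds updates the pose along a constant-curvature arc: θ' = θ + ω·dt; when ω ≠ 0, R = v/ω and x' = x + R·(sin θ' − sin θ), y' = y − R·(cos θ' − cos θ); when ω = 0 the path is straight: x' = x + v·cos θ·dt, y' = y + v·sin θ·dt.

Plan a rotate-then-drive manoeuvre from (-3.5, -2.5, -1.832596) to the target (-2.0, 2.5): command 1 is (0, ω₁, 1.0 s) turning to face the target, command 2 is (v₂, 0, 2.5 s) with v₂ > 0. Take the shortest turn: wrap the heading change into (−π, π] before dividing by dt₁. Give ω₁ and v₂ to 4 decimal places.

ω₁ = 3.1119, v₂ = 2.0881

heading to target = atan2(2.5−-2.5, -2−-3.5) = 1.2793
Δθ = wrap(1.2793 − -1.8326) = 3.1119; ω₁ = Δθ/dt₁ = 3.1119
distance = √((-2−-3.5)² + (2.5−-2.5)²) = 5.2202; v₂ = distance/dt₂ = 2.0881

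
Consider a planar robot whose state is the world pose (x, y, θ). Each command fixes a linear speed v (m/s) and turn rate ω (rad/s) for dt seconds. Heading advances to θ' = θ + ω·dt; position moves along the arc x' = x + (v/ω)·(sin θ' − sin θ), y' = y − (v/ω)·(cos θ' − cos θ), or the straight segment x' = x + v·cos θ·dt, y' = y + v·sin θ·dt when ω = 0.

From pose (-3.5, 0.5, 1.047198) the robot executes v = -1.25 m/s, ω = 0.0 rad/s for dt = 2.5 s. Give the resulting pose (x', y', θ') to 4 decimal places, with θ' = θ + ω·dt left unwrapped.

(-5.0625, -2.2063, 1.0472)

θ' = 1.0472 + 0.0·2.5 = 1.0472
ω = 0 → straight: x' = -3.5 + -1.25·cos(1.0472)·2.5 = -5.0625
y' = 0.5 + -1.25·sin(1.0472)·2.5 = -2.2063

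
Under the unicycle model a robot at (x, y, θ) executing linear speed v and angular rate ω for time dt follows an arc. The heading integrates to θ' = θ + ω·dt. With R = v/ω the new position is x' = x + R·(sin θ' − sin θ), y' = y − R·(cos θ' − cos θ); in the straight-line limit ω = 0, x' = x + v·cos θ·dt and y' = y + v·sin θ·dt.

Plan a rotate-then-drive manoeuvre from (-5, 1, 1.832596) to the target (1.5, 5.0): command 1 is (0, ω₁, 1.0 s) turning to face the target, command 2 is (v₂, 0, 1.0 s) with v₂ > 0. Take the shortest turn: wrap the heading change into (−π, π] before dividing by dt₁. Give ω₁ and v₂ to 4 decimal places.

ω₁ = -1.2809, v₂ = 7.6322

heading to target = atan2(5−1, 1.5−-5) = 0.5517
Δθ = wrap(0.5517 − 1.8326) = -1.2809; ω₁ = Δθ/dt₁ = -1.2809
distance = √((1.5−-5)² + (5−1)²) = 7.6322; v₂ = distance/dt₂ = 7.6322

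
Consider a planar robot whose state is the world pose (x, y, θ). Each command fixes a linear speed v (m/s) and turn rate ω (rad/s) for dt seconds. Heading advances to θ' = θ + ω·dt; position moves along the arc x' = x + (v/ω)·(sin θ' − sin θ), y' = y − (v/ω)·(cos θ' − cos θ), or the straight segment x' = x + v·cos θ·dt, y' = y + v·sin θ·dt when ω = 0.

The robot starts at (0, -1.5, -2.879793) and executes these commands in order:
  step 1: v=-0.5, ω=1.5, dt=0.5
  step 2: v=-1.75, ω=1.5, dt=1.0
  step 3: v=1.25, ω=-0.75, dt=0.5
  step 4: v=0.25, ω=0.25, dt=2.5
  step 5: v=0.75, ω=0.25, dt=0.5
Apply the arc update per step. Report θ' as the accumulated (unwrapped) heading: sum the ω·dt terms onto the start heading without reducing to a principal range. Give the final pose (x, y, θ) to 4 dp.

step 1: θ'=-2.1298 (R=-0.3333) → pose (0.1963, -1.3548, -2.1298)
step 2: θ'=-0.6298 (R=-1.1667) → pose (-0.1056, 0.2068, -0.6298)
step 3: θ'=-1.0048 (R=-1.6667) → pose (0.3195, -0.2464, -1.0048)
step 4: θ'=-0.3798 (R=1.0000) → pose (0.7928, -0.6389, -0.3798)
step 5: θ'=-0.2548 (R=3.0000) → pose (1.1489, -0.7558, -0.2548)

(1.1489, -0.7558, -0.2548)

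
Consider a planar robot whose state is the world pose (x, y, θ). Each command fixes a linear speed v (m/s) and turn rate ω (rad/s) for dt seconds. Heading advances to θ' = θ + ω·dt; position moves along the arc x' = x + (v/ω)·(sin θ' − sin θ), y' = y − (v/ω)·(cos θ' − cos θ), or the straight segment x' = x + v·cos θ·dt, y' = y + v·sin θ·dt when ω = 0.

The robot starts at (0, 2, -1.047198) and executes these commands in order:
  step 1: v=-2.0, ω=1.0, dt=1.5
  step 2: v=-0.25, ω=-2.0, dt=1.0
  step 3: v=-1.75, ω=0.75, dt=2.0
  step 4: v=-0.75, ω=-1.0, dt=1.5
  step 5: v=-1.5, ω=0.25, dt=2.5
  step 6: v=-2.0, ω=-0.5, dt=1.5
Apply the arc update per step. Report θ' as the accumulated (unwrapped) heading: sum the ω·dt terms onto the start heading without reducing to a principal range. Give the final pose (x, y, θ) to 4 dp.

(-7.7321, 12.2191, -1.6722)

step 1: θ'=0.4528 (R=-2.0000) → pose (-2.6070, 2.7985, 0.4528)
step 2: θ'=-1.5472 (R=0.1250) → pose (-2.7867, 2.9079, -1.5472)
step 3: θ'=-0.0472 (R=-2.3333) → pose (-5.0093, 5.1836, -0.0472)
step 4: θ'=-1.5472 (R=0.7500) → pose (-5.7237, 5.9150, -1.5472)
step 5: θ'=-0.9222 (R=-6.0000) → pose (-6.9404, 9.3979, -0.9222)
step 6: θ'=-1.6722 (R=4.0000) → pose (-7.7321, 12.2191, -1.6722)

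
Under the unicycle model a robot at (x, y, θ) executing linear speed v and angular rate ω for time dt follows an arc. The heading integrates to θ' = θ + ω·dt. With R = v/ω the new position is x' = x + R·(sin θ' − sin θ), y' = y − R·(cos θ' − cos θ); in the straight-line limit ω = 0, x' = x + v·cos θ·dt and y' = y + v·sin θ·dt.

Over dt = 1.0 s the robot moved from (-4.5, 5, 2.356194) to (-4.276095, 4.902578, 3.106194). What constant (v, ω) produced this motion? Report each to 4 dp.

Δθ = 3.106194 − 2.356194 = 0.750000
ω = Δθ/dt = 0.750000/1.0 = 0.7500
R = Δx/(sin θ' − sin θ) = -0.3333
v = R·ω = -0.3333·0.7500 = -0.2500

v = -0.2500, ω = 0.7500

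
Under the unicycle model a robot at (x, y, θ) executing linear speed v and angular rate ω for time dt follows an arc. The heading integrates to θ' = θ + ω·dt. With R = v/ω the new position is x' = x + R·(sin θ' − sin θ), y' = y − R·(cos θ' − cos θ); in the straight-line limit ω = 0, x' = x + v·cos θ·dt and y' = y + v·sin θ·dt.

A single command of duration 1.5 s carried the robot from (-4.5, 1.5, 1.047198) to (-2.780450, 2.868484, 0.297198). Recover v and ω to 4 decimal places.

Δθ = 0.297198 − 1.047198 = -0.750000
ω = Δθ/dt = -0.750000/1.5 = -0.5000
R = Δx/(sin θ' − sin θ) = -3.0000
v = R·ω = -3.0000·-0.5000 = 1.5000

v = 1.5000, ω = -0.5000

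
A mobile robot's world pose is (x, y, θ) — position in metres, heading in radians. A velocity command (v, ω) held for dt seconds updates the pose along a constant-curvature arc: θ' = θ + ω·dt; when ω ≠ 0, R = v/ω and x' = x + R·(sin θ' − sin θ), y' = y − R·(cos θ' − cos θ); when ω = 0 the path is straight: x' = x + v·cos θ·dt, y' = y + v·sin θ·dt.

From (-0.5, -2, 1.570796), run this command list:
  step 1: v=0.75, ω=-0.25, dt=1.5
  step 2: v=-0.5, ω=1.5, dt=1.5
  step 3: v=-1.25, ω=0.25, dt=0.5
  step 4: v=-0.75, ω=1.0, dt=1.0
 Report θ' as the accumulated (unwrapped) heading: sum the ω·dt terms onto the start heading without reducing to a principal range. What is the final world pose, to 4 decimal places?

step 1: θ'=1.1958 (R=-3.0000) → pose (-0.2915, -0.9012, 1.1958)
step 2: θ'=3.4458 (R=-0.3333) → pose (0.1185, -1.3413, 3.4458)
step 3: θ'=3.5708 (R=-5.0000) → pose (0.7016, -1.1174, 3.5708)
step 4: θ'=4.5708 (R=-0.7500) → pose (1.1319, -0.5412, 4.5708)

(1.1319, -0.5412, 4.5708)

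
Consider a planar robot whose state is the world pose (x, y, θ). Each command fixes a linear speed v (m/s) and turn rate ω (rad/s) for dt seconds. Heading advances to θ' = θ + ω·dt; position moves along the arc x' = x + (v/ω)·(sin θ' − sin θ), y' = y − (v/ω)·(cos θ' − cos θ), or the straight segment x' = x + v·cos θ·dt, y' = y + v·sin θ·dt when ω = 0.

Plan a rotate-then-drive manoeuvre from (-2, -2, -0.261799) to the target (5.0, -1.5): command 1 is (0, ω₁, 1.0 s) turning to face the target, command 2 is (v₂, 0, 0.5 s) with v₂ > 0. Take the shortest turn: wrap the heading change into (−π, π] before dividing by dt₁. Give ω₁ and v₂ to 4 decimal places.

heading to target = atan2(-1.5−-2, 5−-2) = 0.0713
Δθ = wrap(0.0713 − -0.2618) = 0.3331; ω₁ = Δθ/dt₁ = 0.3331
distance = √((5−-2)² + (-1.5−-2)²) = 7.0178; v₂ = distance/dt₂ = 14.0357

ω₁ = 0.3331, v₂ = 14.0357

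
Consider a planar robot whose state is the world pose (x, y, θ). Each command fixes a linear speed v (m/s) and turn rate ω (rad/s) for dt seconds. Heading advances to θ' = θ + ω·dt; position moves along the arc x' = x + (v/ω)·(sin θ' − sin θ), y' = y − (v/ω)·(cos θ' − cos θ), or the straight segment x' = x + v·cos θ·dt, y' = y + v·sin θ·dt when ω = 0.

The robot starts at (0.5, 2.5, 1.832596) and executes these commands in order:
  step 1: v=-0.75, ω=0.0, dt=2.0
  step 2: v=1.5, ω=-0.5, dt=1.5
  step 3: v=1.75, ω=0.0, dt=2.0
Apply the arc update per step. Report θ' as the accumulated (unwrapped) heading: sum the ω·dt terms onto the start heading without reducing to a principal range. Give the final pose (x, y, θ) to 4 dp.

(2.7781, 6.3258, 1.0826)

step 1: θ'=1.8326 (straight) → pose (0.8882, 1.0511, 1.8326)
step 2: θ'=1.0826 (R=-3.0000) → pose (1.1365, 3.2347, 1.0826)
step 3: θ'=1.0826 (straight) → pose (2.7781, 6.3258, 1.0826)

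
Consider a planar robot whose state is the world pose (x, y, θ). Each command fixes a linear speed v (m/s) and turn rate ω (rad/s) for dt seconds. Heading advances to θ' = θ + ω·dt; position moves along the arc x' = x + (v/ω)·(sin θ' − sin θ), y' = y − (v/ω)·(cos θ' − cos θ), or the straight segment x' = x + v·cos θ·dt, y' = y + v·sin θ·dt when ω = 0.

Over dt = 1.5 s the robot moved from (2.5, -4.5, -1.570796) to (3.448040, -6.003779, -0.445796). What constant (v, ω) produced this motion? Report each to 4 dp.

v = 1.2500, ω = 0.7500

Δθ = -0.445796 − -1.570796 = 1.125000
ω = Δθ/dt = 1.125000/1.5 = 0.7500
R = −Δy/(cos θ' − cos θ) = 1.6667
v = R·ω = 1.6667·0.7500 = 1.2500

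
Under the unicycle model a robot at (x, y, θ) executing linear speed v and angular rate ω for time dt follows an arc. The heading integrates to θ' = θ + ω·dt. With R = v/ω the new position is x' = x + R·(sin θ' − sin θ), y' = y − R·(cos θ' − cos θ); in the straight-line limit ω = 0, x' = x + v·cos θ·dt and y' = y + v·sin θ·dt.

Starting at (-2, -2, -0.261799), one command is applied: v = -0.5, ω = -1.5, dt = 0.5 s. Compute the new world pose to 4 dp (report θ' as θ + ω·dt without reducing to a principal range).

θ' = -0.2618 + -1.5·0.5 = -1.0118
R = v/ω = -0.5/-1.5 = 0.3333
x' = -2 + 0.3333·(sin -1.0118 − sin -0.2618) = -2.1963
y' = -2 − 0.3333·(cos -1.0118 − cos -0.2618) = -1.8548

(-2.1963, -1.8548, -1.0118)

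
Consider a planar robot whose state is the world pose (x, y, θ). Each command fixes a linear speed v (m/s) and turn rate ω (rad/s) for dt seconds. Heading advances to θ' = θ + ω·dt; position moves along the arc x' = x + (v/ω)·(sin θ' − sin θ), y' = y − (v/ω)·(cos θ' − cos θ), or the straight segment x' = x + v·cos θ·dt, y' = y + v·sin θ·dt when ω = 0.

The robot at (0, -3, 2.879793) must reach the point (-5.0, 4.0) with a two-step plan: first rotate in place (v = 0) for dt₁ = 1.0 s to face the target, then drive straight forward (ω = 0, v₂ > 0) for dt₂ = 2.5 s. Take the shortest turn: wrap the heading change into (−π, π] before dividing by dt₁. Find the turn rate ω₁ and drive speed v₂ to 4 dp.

heading to target = atan2(4−-3, -5−0) = 2.1910
Δθ = wrap(2.1910 − 2.8798) = -0.6887; ω₁ = Δθ/dt₁ = -0.6887
distance = √((-5−0)² + (4−-3)²) = 8.6023; v₂ = distance/dt₂ = 3.4409

ω₁ = -0.6887, v₂ = 3.4409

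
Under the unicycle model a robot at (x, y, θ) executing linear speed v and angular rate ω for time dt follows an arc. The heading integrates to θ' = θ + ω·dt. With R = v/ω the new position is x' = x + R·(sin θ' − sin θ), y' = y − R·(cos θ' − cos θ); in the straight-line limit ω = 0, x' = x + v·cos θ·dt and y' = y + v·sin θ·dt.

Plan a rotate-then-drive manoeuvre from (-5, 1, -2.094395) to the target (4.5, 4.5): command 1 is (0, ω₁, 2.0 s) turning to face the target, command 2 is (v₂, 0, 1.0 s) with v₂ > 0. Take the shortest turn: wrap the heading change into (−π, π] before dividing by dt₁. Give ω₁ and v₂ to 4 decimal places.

heading to target = atan2(4.5−1, 4.5−-5) = 0.3530
Δθ = wrap(0.3530 − -2.0944) = 2.4474; ω₁ = Δθ/dt₁ = 1.2237
distance = √((4.5−-5)² + (4.5−1)²) = 10.1242; v₂ = distance/dt₂ = 10.1242

ω₁ = 1.2237, v₂ = 10.1242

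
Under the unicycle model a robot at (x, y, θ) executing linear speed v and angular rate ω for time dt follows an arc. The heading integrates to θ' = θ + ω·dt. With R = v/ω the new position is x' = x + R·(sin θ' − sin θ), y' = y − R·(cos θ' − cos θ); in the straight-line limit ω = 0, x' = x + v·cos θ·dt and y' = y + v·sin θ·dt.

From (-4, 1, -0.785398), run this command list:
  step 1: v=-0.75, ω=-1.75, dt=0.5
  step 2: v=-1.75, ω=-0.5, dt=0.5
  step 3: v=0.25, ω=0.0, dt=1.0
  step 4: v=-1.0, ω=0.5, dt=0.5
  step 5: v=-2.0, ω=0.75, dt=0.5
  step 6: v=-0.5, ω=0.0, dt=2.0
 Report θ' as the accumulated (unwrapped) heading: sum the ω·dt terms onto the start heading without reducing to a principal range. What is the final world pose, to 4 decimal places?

step 1: θ'=-1.6604 (R=0.4286) → pose (-4.1238, 1.3414, -1.6604)
step 2: θ'=-1.9104 (R=3.5000) → pose (-3.9380, 2.1941, -1.9104)
step 3: θ'=-1.9104 (straight) → pose (-4.0212, 1.9584, -1.9104)
step 4: θ'=-1.6604 (R=-2.0000) → pose (-3.9150, 2.4456, -1.6604)
step 5: θ'=-1.2854 (R=-2.6667) → pose (-4.0122, 3.4350, -1.2854)
step 6: θ'=-1.2854 (straight) → pose (-4.2937, 4.3946, -1.2854)

(-4.2937, 4.3946, -1.2854)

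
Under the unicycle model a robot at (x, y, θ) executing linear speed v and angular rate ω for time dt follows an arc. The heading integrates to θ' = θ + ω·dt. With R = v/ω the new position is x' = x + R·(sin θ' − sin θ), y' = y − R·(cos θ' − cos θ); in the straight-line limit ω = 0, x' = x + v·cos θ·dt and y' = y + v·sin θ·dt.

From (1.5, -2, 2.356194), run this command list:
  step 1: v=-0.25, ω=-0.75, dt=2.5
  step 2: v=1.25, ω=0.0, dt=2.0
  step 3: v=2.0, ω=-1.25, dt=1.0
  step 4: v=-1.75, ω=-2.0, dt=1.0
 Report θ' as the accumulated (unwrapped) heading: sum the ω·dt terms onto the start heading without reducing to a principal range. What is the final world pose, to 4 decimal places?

(5.7774, -0.1986, -2.7688)

step 1: θ'=0.4812 (R=0.3333) → pose (1.4186, -2.5312, 0.4812)
step 2: θ'=0.4812 (straight) → pose (3.6347, -1.3741, 0.4812)
step 3: θ'=-0.7688 (R=-1.6000) → pose (5.4877, -1.6424, -0.7688)
step 4: θ'=-2.7688 (R=0.8750) → pose (5.7774, -0.1986, -2.7688)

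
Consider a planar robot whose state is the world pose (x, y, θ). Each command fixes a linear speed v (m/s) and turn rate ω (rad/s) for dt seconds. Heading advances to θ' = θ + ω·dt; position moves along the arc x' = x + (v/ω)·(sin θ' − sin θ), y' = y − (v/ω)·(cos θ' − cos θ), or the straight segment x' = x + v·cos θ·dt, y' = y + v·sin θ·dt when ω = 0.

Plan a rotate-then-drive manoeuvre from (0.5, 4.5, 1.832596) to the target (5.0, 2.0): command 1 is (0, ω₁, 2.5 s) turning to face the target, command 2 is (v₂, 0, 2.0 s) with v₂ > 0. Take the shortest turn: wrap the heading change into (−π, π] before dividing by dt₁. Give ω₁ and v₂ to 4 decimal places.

ω₁ = -0.9359, v₂ = 2.5739

heading to target = atan2(2−4.5, 5−0.5) = -0.5071
Δθ = wrap(-0.5071 − 1.8326) = -2.3397; ω₁ = Δθ/dt₁ = -0.9359
distance = √((5−0.5)² + (2−4.5)²) = 5.1478; v₂ = distance/dt₂ = 2.5739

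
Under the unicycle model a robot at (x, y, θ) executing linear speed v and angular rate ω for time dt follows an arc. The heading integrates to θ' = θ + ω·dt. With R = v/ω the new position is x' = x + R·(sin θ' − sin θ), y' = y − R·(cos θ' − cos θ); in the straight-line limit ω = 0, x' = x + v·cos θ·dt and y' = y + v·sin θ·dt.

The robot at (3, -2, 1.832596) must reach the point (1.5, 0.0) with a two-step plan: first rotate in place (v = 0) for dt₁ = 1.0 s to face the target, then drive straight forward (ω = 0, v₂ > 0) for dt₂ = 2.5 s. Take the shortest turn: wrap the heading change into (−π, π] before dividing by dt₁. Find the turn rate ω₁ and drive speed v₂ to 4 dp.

heading to target = atan2(0−-2, 1.5−3) = 2.2143
Δθ = wrap(2.2143 − 1.8326) = 0.3817; ω₁ = Δθ/dt₁ = 0.3817
distance = √((1.5−3)² + (0−-2)²) = 2.5000; v₂ = distance/dt₂ = 1.0000

ω₁ = 0.3817, v₂ = 1.0000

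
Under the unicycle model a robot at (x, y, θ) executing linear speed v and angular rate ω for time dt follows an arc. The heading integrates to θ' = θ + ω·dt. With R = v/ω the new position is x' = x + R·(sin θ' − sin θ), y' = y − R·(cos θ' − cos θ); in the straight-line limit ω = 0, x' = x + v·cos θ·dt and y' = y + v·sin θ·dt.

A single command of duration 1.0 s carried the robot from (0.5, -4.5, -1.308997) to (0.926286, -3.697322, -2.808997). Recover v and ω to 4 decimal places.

Δθ = -2.808997 − -1.308997 = -1.500000
ω = Δθ/dt = -1.500000/1.0 = -1.5000
R = −Δy/(cos θ' − cos θ) = 0.6667
v = R·ω = 0.6667·-1.5000 = -1.0000

v = -1.0000, ω = -1.5000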